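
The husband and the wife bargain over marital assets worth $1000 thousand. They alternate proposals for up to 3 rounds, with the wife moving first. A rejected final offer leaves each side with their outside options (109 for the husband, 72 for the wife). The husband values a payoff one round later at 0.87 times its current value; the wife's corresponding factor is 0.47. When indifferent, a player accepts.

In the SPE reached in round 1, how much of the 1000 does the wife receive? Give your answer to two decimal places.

Solve by backward induction from round 3.
Round 3 (the wife proposes): the husband gets 109 if talks fail, so the wife offers 109 and keeps 891.
Round 2 (the husband proposes): the wife can get 891 next round, worth 0.47 × 891 = 418.77 now; the husband offers that and keeps 581.23.
Round 1 (the wife proposes): the husband can get 581.23 next round, worth 0.87 × 581.23 = 505.6701 now, so the wife offers 505.6701, keeping 494.3299.

494.33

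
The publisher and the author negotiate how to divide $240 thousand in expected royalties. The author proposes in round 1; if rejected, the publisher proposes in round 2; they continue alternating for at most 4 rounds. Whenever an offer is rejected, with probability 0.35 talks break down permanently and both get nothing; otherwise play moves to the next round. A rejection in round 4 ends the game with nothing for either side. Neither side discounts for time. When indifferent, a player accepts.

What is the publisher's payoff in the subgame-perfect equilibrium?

Round 4 (the publisher proposes): the author will accept anything ≥ 0, so the publisher offers 0 and keeps 240.
Round 3 (the author proposes): rejecting gives the publisher an expected 0.65 × 240 = 156. The author offers 156 and keeps 240 − 156 = 84.
Round 2 (the publisher proposes): rejecting gives the author an expected 0.65 × 84 = 54.6, so the publisher offers 54.6, keeping 185.4.
Round 1 (the author proposes): rejecting gives the publisher an expected 0.65 × 185.4 = 120.51. The author offers 120.51 and keeps 240 − 120.51 = 119.49.

120.51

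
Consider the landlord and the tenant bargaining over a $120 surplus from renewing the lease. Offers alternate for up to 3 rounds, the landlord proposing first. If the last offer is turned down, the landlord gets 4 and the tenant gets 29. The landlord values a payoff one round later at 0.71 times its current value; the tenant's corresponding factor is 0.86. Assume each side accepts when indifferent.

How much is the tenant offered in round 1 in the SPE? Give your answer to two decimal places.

Round 3 (the landlord proposes): the tenant gets 29 if talks fail, so the landlord offers 29 and keeps 91.
Round 2 (the tenant proposes): the landlord can get 91 next round, worth 0.71 × 91 = 64.61 now, so the tenant offers 64.61, keeping 55.39.
Round 1 (the landlord proposes): the tenant can get 55.39 next round, worth 0.86 × 55.39 = 47.6354 now. The landlord offers 47.6354 and keeps 120 − 47.6354 = 72.3646.

47.64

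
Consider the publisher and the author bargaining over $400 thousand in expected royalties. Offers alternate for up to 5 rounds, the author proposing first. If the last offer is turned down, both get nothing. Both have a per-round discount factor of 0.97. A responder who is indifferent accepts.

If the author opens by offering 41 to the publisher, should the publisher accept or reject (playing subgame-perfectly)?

Accept

Round 5 (the author proposes): the publisher will accept anything ≥ 0, so the author offers 0 and keeps 400.
Round 4 (the publisher proposes): the author can get 400 next round, worth 0.97 × 400 = 388 now; the publisher offers that and keeps 12.
Round 3 (the author proposes): the publisher can get 12 next round, worth 0.97 × 12 = 11.64 now; the author offers that and keeps 388.36.
Round 2 (the publisher proposes): the author can get 388.36 next round, worth 0.97 × 388.36 = 376.7092 now; the publisher offers that and keeps 23.2908.
So by rejecting in round 1, the publisher gets 23.2908 next round, worth 0.97 × 23.2908 = 22.592076 now.
Offer 41 ≥ 22.592076, so the publisher accepts.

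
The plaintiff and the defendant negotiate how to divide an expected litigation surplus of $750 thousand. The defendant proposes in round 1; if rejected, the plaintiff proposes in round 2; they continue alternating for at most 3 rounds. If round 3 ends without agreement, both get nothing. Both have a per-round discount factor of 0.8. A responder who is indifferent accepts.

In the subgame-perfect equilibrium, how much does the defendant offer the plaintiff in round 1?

120

Work backward from the last round.
Round 3 (the defendant proposes): the plaintiff will accept anything ≥ 0, so the defendant offers 0 and keeps 750.
Round 2 (the plaintiff proposes): the defendant can get 750 next round, worth 0.8 × 750 = 600 now, so the plaintiff offers 600, keeping 150.
Round 1 (the defendant proposes): the plaintiff can get 150 next round, worth 0.8 × 150 = 120 now. The defendant offers 120 and keeps 750 − 120 = 630.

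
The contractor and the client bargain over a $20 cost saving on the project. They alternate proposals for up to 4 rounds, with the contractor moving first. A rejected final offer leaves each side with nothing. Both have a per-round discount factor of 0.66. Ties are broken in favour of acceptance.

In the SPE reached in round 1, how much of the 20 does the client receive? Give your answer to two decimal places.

10.24

Round 4 (the client proposes): the contractor will accept anything ≥ 0, so the client offers 0 and keeps 20.
Round 3 (the contractor proposes): the client can get 20 next round, worth 0.66 × 20 = 13.2 now. The contractor offers 13.2 and keeps 20 − 13.2 = 6.8.
Round 2 (the client proposes): the contractor can get 6.8 next round, worth 0.66 × 6.8 = 4.488 now. The client offers 4.488 and keeps 20 − 4.488 = 15.512.
Round 1 (the contractor proposes): the client can get 15.512 next round, worth 0.66 × 15.512 = 10.23792 now, so the contractor offers 10.23792, keeping 9.76208.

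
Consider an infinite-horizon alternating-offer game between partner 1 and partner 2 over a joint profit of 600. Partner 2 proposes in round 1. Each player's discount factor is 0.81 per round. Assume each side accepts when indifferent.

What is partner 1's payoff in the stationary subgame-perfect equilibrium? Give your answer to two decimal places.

268.51

Let x be partner 2's share when partner 2 proposes and y be partner 1's share when partner 1 proposes.
Partner 1 accepts iff offered ≥ 0.81·y, so x = 600 − 0.81y. Symmetrically y = 600 − 0.81x.
Substituting: x = 600 − 0.81(600 − 0.81x), giving x(1 − 0.81·0.81) = 600(1 − 0.81).
So x = 600 × 0.19 / 0.3439 ≈ 331.4917, and partner 1 receives 600 − x ≈ 268.5083.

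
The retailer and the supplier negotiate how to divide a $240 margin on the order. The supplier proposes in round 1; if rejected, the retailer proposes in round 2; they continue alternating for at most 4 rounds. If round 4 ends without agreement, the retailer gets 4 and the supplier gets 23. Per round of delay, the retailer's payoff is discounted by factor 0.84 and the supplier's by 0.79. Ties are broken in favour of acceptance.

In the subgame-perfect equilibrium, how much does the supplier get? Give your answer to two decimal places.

76.70

Round 4 (the retailer proposes): the supplier gets 23 if talks fail, so the retailer offers 23 and keeps 217.
Round 3 (the supplier proposes): the retailer can get 217 next round, worth 0.84 × 217 = 182.28 now, so the supplier offers 182.28, keeping 57.72.
Round 2 (the retailer proposes): the supplier can get 57.72 next round, worth 0.79 × 57.72 = 45.5988 now, so the retailer offers 45.5988, keeping 194.4012.
Round 1 (the supplier proposes): the retailer can get 194.4012 next round, worth 0.84 × 194.4012 = 163.297008 now, so the supplier offers 163.297008, keeping 76.702992.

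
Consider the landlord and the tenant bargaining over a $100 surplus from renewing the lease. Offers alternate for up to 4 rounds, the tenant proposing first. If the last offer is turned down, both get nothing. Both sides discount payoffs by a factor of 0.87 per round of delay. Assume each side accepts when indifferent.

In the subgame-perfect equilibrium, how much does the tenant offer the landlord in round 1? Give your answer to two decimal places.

77.16

By backward induction:
Round 4 (the landlord proposes): the tenant will accept anything ≥ 0, so the landlord offers 0 and keeps 100.
Round 3 (the tenant proposes): the landlord can get 100 next round, worth 0.87 × 100 = 87 now; the tenant offers that and keeps 13.
Round 2 (the landlord proposes): the tenant can get 13 next round, worth 0.87 × 13 = 11.31 now, so the landlord offers 11.31, keeping 88.69.
Round 1 (the tenant proposes): the landlord can get 88.69 next round, worth 0.87 × 88.69 = 77.1603 now. The tenant offers 77.1603 and keeps 100 − 77.1603 = 22.8397.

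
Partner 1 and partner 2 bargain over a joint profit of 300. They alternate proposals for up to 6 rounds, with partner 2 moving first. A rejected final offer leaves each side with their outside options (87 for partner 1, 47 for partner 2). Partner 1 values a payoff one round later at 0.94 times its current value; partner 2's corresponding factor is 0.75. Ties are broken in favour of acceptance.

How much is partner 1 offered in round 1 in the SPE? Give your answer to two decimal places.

238.40

Round 6 (partner 1 proposes): partner 2 gets 47 if talks fail, so partner 1 offers 47 and keeps 253.
Round 5 (partner 2 proposes): partner 1 can get 253 next round, worth 0.94 × 253 = 237.82 now; partner 2 offers that and keeps 62.18.
Round 4 (partner 1 proposes): partner 2 can get 62.18 next round, worth 0.75 × 62.18 = 46.635 now, so partner 1 offers 46.635, keeping 253.365.
Round 3 (partner 2 proposes): partner 1 can get 253.365 next round, worth 0.94 × 253.365 = 238.1631 now, so partner 2 offers 238.1631, keeping 61.8369.
Round 2 (partner 1 proposes): partner 2 can get 61.8369 next round, worth 0.75 × 61.8369 = 46.377675 now; partner 1 offers that and keeps 253.622325.
Round 1 (partner 2 proposes): partner 1 can get 253.622325 next round, worth 0.94 × 253.622325 = 238.4049855 now; partner 2 offers that and keeps 61.5950145.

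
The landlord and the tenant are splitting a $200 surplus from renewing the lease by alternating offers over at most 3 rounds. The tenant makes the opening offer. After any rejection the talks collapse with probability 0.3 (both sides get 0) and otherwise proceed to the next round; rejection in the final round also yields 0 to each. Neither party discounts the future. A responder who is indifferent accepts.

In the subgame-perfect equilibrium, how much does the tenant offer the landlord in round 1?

42

Round 3 (the tenant proposes): rejection yields 0 for the landlord; the tenant offers 0 and keeps 200.
Round 2 (the landlord proposes): rejecting gives the tenant an expected 0.7 × 200 = 140; the landlord offers that and keeps 60.
Round 1 (the tenant proposes): rejecting gives the landlord an expected 0.7 × 60 = 42; the tenant offers that and keeps 158.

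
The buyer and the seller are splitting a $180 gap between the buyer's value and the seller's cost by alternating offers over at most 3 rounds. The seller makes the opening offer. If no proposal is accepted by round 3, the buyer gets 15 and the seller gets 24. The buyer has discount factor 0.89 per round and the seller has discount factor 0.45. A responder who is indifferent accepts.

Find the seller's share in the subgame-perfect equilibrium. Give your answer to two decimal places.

Solve by backward induction from round 3.
Round 3 (the seller proposes): the buyer gets 15 if talks fail, so the seller offers 15 and keeps 165.
Round 2 (the buyer proposes): the seller can get 165 next round, worth 0.45 × 165 = 74.25 now. The buyer offers 74.25 and keeps 180 − 74.25 = 105.75.
Round 1 (the seller proposes): the buyer can get 105.75 next round, worth 0.89 × 105.75 = 94.1175 now; the seller offers that and keeps 85.8825.

85.88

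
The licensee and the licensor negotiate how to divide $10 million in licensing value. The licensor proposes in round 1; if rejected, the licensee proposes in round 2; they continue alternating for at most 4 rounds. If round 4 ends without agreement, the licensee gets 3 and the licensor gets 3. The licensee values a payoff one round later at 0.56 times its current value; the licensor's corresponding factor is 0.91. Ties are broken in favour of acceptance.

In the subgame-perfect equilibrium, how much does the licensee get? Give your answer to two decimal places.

2.50

Round 4 (the licensee proposes): the licensor gets 3 if talks fail, so the licensee offers 3 and keeps 7.
Round 3 (the licensor proposes): the licensee can get 7 next round, worth 0.56 × 7 = 3.92 now. The licensor offers 3.92 and keeps 10 − 3.92 = 6.08.
Round 2 (the licensee proposes): the licensor can get 6.08 next round, worth 0.91 × 6.08 = 5.5328 now; the licensee offers that and keeps 4.4672.
Round 1 (the licensor proposes): the licensee can get 4.4672 next round, worth 0.56 × 4.4672 = 2.501632 now, so the licensor offers 2.501632, keeping 7.498368.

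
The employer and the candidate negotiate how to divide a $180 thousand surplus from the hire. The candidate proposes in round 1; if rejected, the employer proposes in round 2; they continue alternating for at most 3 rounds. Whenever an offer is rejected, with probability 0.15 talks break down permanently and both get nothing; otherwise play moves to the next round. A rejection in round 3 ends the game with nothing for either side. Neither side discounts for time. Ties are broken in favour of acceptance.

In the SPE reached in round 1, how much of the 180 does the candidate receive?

Round 3 (the candidate proposes): rejection yields 0 for the employer; the candidate offers 0 and keeps 180.
Round 2 (the employer proposes): rejecting gives the candidate an expected 0.85 × 180 = 153; the employer offers that and keeps 27.
Round 1 (the candidate proposes): rejecting gives the employer an expected 0.85 × 27 = 22.95, so the candidate offers 22.95, keeping 157.05.

157.05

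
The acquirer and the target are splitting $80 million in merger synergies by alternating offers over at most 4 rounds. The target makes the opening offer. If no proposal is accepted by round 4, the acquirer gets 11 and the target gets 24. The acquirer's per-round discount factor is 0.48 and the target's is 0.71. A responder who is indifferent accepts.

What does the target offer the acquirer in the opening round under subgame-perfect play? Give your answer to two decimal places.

20.30

Solve by backward induction from round 4.
Round 4 (the acquirer proposes): the target gets 24 if talks fail, so the acquirer offers 24 and keeps 56.
Round 3 (the target proposes): the acquirer can get 56 next round, worth 0.48 × 56 = 26.88 now; the target offers that and keeps 53.12.
Round 2 (the acquirer proposes): the target can get 53.12 next round, worth 0.71 × 53.12 = 37.7152 now, so the acquirer offers 37.7152, keeping 42.2848.
Round 1 (the target proposes): the acquirer can get 42.2848 next round, worth 0.48 × 42.2848 = 20.296704 now; the target offers that and keeps 59.703296.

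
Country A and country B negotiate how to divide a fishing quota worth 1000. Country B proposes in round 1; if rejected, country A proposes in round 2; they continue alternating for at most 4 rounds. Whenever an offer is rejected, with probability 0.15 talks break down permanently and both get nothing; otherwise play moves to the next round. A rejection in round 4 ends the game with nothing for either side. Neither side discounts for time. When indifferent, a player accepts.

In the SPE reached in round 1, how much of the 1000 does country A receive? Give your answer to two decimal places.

741.63

By backward induction:
Round 4 (country A proposes): country B will accept anything ≥ 0, so country A offers 0 and keeps 1000.
Round 3 (country B proposes): rejecting gives country A an expected 0.85 × 1000 = 850, so country B offers 850, keeping 150.
Round 2 (country A proposes): rejecting gives country B an expected 0.85 × 150 = 127.5, so country A offers 127.5, keeping 872.5.
Round 1 (country B proposes): rejecting gives country A an expected 0.85 × 872.5 = 741.625; country B offers that and keeps 258.375.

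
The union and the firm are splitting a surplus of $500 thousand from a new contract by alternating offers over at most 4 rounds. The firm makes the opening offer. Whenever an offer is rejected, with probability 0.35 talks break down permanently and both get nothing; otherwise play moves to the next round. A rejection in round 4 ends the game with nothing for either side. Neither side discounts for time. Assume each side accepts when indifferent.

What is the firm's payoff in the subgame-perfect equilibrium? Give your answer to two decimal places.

248.94

Round 4 (the union proposes): the firm will accept anything ≥ 0, so the union offers 0 and keeps 500.
Round 3 (the firm proposes): rejecting gives the union an expected 0.65 × 500 = 325. The firm offers 325 and keeps 500 − 325 = 175.
Round 2 (the union proposes): rejecting gives the firm an expected 0.65 × 175 = 113.75; the union offers that and keeps 386.25.
Round 1 (the firm proposes): rejecting gives the union an expected 0.65 × 386.25 = 251.0625, so the firm offers 251.0625, keeping 248.9375.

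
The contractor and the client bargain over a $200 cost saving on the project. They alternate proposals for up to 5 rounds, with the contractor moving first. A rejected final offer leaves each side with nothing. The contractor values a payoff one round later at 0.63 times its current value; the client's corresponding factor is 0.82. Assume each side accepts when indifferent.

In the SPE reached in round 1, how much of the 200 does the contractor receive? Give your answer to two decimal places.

107.97

Round 5 (the contractor proposes): rejection yields 0 for the client; the contractor offers 0 and keeps 200.
Round 4 (the client proposes): the contractor can get 200 next round, worth 0.63 × 200 = 126 now; the client offers that and keeps 74.
Round 3 (the contractor proposes): the client can get 74 next round, worth 0.82 × 74 = 60.68 now; the contractor offers that and keeps 139.32.
Round 2 (the client proposes): the contractor can get 139.32 next round, worth 0.63 × 139.32 = 87.7716 now, so the client offers 87.7716, keeping 112.2284.
Round 1 (the contractor proposes): the client can get 112.2284 next round, worth 0.82 × 112.2284 = 92.027288 now; the contractor offers that and keeps 107.972712.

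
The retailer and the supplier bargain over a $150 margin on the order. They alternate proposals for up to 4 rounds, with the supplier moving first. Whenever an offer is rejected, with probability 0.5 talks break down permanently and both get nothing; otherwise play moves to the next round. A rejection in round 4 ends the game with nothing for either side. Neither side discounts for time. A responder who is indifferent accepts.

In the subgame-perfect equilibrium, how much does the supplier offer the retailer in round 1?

By backward induction:
Round 4 (the retailer proposes): the supplier will accept anything ≥ 0, so the retailer offers 0 and keeps 150.
Round 3 (the supplier proposes): rejecting gives the retailer an expected 0.5 × 150 = 75, so the supplier offers 75, keeping 75.
Round 2 (the retailer proposes): rejecting gives the supplier an expected 0.5 × 75 = 37.5. The retailer offers 37.5 and keeps 150 − 37.5 = 112.5.
Round 1 (the supplier proposes): rejecting gives the retailer an expected 0.5 × 112.5 = 56.25, so the supplier offers 56.25, keeping 93.75.

56.25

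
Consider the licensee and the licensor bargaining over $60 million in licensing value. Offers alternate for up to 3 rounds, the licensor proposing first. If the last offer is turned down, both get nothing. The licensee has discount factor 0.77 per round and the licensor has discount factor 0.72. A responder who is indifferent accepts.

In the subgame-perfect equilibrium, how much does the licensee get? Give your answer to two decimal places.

By backward induction:
Round 3 (the licensor proposes): rejection yields 0 for the licensee; the licensor offers 0 and keeps 60.
Round 2 (the licensee proposes): the licensor can get 60 next round, worth 0.72 × 60 = 43.2 now; the licensee offers that and keeps 16.8.
Round 1 (the licensor proposes): the licensee can get 16.8 next round, worth 0.77 × 16.8 = 12.936 now. The licensor offers 12.936 and keeps 60 − 12.936 = 47.064.

12.94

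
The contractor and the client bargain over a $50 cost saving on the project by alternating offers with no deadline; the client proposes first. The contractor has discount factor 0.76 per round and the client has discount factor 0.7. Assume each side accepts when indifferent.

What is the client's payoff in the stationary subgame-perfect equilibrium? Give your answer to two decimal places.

When the client proposes, the contractor accepts any offer worth at least 0.76 times what the contractor would get by proposing next round; and vice versa.
This gives x = 50 − 0.76y and y = 50 − 0.7x, where x and y are each side's share when it proposes.
Hence (1 − 0.76·0.7)x = 50(1 − 0.76), i.e. 0.468·x = 12.
x ≈ 25.6410; the contractor's share is 50 − x ≈ 24.3590.

25.64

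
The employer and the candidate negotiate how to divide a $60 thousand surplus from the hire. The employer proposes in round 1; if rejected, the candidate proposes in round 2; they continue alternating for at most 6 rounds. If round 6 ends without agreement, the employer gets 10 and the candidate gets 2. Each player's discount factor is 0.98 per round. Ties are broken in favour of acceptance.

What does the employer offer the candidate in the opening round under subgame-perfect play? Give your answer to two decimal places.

Round 6 (the candidate proposes): the employer gets 10 if talks fail, so the candidate offers 10 and keeps 50.
Round 5 (the employer proposes): the candidate can get 50 next round, worth 0.98 × 50 = 49 now, so the employer offers 49, keeping 11.
Round 4 (the candidate proposes): the employer can get 11 next round, worth 0.98 × 11 = 10.78 now; the candidate offers that and keeps 49.22.
Round 3 (the employer proposes): the candidate can get 49.22 next round, worth 0.98 × 49.22 = 48.2356 now; the employer offers that and keeps 11.7644.
Round 2 (the candidate proposes): the employer can get 11.7644 next round, worth 0.98 × 11.7644 = 11.529112 now; the candidate offers that and keeps 48.470888.
Round 1 (the employer proposes): the candidate can get 48.470888 next round, worth 0.98 × 48.470888 = 47.50147024 now; the employer offers that and keeps 12.49852976.

47.50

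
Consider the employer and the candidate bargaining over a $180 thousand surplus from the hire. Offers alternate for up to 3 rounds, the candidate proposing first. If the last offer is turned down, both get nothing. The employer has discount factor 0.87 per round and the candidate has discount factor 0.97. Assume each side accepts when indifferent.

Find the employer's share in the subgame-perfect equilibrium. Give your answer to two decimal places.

Solve by backward induction from round 3.
Round 3 (the candidate proposes): the employer will accept anything ≥ 0, so the candidate offers 0 and keeps 180.
Round 2 (the employer proposes): the candidate can get 180 next round, worth 0.97 × 180 = 174.6 now. The employer offers 174.6 and keeps 180 − 174.6 = 5.4.
Round 1 (the candidate proposes): the employer can get 5.4 next round, worth 0.87 × 5.4 = 4.698 now. The candidate offers 4.698 and keeps 180 − 4.698 = 175.302.

4.70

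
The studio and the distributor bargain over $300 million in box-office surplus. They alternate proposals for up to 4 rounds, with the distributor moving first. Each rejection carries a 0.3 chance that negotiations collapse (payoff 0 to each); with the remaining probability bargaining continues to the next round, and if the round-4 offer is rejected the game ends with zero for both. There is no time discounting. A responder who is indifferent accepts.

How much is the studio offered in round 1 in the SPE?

165.9

Round 4 (the studio proposes): the distributor will accept anything ≥ 0, so the studio offers 0 and keeps 300.
Round 3 (the distributor proposes): rejecting gives the studio an expected 0.7 × 300 = 210, so the distributor offers 210, keeping 90.
Round 2 (the studio proposes): rejecting gives the distributor an expected 0.7 × 90 = 63. The studio offers 63 and keeps 300 − 63 = 237.
Round 1 (the distributor proposes): rejecting gives the studio an expected 0.7 × 237 = 165.9. The distributor offers 165.9 and keeps 300 − 165.9 = 134.1.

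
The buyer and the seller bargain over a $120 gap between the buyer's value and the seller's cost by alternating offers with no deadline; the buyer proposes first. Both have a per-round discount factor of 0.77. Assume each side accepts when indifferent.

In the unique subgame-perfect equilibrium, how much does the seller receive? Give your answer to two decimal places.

Let x be the buyer's share when the buyer proposes and y be the seller's share when the seller proposes.
The seller accepts iff offered ≥ 0.77·y, so x = 120 − 0.77y. Symmetrically y = 120 − 0.77x.
Substituting: x = 120 − 0.77(120 − 0.77x), giving x(1 − 0.77·0.77) = 120(1 − 0.77).
So x = 120 × 0.23 / 0.4071 ≈ 67.7966, and the seller receives 120 − x ≈ 52.2034.

52.20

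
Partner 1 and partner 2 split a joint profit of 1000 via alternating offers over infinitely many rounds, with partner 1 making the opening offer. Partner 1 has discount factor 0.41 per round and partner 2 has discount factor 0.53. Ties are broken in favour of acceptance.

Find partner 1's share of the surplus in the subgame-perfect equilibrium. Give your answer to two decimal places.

600.49

Let x be partner 1's share when partner 1 proposes and y be partner 2's share when partner 2 proposes.
Partner 2 accepts iff offered ≥ 0.53·y, so x = 1000 − 0.53y. Symmetrically y = 1000 − 0.41x.
Substituting: x = 1000 − 0.53(1000 − 0.41x), giving x(1 − 0.41·0.53) = 1000(1 − 0.53).
So x = 1000 × 0.47 / 0.7827 ≈ 600.4855, and partner 2 receives 1000 − x ≈ 399.5145.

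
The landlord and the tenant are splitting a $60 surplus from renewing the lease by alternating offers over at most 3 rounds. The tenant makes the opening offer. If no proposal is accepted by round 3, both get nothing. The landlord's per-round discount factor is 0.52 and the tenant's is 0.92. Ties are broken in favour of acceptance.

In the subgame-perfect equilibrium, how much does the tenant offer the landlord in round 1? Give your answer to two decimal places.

Round 3 (the tenant proposes): rejection yields 0 for the landlord; the tenant offers 0 and keeps 60.
Round 2 (the landlord proposes): the tenant can get 60 next round, worth 0.92 × 60 = 55.2 now; the landlord offers that and keeps 4.8.
Round 1 (the tenant proposes): the landlord can get 4.8 next round, worth 0.52 × 4.8 = 2.496 now. The tenant offers 2.496 and keeps 60 − 2.496 = 57.504.

2.50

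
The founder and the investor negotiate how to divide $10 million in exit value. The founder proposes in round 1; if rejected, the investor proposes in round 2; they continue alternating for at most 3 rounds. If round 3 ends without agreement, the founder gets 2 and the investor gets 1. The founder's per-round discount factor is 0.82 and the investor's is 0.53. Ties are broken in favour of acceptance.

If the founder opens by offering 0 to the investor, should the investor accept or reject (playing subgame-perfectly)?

Reject

Work out the investor's continuation value if the offer is rejected.
Round 3 (the founder proposes): the investor gets 1 if talks fail, so the founder offers 1 and keeps 9.
Round 2 (the investor proposes): the founder can get 9 next round, worth 0.82 × 9 = 7.38 now. The investor offers 7.38 and keeps 10 − 7.38 = 2.62.
So by rejecting in round 1, the investor gets 2.62 next round, worth 0.53 × 2.62 = 1.3886 now.
Offer 0 < 1.3886, so the investor rejects.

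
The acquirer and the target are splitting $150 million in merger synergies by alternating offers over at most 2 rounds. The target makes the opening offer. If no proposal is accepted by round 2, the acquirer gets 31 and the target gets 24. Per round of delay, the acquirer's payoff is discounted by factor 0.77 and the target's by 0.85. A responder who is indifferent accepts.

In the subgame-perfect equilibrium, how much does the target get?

Round 2 (the acquirer proposes): the target gets 24 if talks fail, so the acquirer offers 24 and keeps 126.
Round 1 (the target proposes): the acquirer can get 126 next round, worth 0.77 × 126 = 97.02 now. The target offers 97.02 and keeps 150 − 97.02 = 52.98.

52.98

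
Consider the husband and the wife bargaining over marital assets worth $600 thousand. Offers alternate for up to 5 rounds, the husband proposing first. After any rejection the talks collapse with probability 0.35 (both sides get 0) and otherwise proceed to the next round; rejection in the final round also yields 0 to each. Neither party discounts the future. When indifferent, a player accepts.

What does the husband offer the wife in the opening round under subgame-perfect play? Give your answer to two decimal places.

194.17

Round 5 (the husband proposes): the wife will accept anything ≥ 0, so the husband offers 0 and keeps 600.
Round 4 (the wife proposes): rejecting gives the husband an expected 0.65 × 600 = 390, so the wife offers 390, keeping 210.
Round 3 (the husband proposes): rejecting gives the wife an expected 0.65 × 210 = 136.5. The husband offers 136.5 and keeps 600 − 136.5 = 463.5.
Round 2 (the wife proposes): rejecting gives the husband an expected 0.65 × 463.5 = 301.275. The wife offers 301.275 and keeps 600 − 301.275 = 298.725.
Round 1 (the husband proposes): rejecting gives the wife an expected 0.65 × 298.725 = 194.17125, so the husband offers 194.17125, keeping 405.82875.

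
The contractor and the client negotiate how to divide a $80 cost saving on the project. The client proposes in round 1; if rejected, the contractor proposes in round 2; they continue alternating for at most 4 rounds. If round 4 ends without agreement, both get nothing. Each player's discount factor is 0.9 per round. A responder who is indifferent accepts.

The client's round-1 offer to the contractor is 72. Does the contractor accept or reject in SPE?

Accept

Work out the contractor's continuation value if the offer is rejected.
Round 4 (the contractor proposes): the client will accept anything ≥ 0, so the contractor offers 0 and keeps 80.
Round 3 (the client proposes): the contractor can get 80 next round, worth 0.9 × 80 = 72 now. The client offers 72 and keeps 80 − 72 = 8.
Round 2 (the contractor proposes): the client can get 8 next round, worth 0.9 × 8 = 7.2 now. The contractor offers 7.2 and keeps 80 − 7.2 = 72.8.
So by rejecting in round 1, the contractor gets 72.8 next round, worth 0.9 × 72.8 = 65.52 now.
Offer 72 ≥ 65.52, so the contractor accepts.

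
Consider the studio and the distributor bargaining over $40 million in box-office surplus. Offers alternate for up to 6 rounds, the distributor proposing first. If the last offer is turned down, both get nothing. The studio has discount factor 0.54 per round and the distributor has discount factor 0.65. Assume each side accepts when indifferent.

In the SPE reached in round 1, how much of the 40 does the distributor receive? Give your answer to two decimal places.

Round 6 (the studio proposes): the distributor will accept anything ≥ 0, so the studio offers 0 and keeps 40.
Round 5 (the distributor proposes): the studio can get 40 next round, worth 0.54 × 40 = 21.6 now. The distributor offers 21.6 and keeps 40 − 21.6 = 18.4.
Round 4 (the studio proposes): the distributor can get 18.4 next round, worth 0.65 × 18.4 = 11.96 now, so the studio offers 11.96, keeping 28.04.
Round 3 (the distributor proposes): the studio can get 28.04 next round, worth 0.54 × 28.04 = 15.1416 now. The distributor offers 15.1416 and keeps 40 − 15.1416 = 24.8584.
Round 2 (the studio proposes): the distributor can get 24.8584 next round, worth 0.65 × 24.8584 = 16.15796 now. The studio offers 16.15796 and keeps 40 − 16.15796 = 23.84204.
Round 1 (the distributor proposes): the studio can get 23.84204 next round, worth 0.54 × 23.84204 = 12.8747016 now; the distributor offers that and keeps 27.1252984.

27.13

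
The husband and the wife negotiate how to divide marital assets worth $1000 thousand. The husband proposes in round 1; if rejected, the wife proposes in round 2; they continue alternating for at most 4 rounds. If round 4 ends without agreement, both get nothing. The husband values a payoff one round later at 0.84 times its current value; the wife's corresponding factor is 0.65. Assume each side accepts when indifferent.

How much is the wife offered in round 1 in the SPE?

458.9

Solve by backward induction from round 4.
Round 4 (the wife proposes): the husband will accept anything ≥ 0, so the wife offers 0 and keeps 1000.
Round 3 (the husband proposes): the wife can get 1000 next round, worth 0.65 × 1000 = 650 now; the husband offers that and keeps 350.
Round 2 (the wife proposes): the husband can get 350 next round, worth 0.84 × 350 = 294 now, so the wife offers 294, keeping 706.
Round 1 (the husband proposes): the wife can get 706 next round, worth 0.65 × 706 = 458.9 now; the husband offers that and keeps 541.1.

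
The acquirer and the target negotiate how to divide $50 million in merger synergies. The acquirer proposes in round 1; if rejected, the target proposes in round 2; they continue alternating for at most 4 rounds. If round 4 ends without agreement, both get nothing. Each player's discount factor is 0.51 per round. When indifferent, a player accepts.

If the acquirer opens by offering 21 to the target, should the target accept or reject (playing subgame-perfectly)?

Work out the target's continuation value if the offer is rejected.
Round 4 (the target proposes): the acquirer will accept anything ≥ 0, so the target offers 0 and keeps 50.
Round 3 (the acquirer proposes): the target can get 50 next round, worth 0.51 × 50 = 25.5 now, so the acquirer offers 25.5, keeping 24.5.
Round 2 (the target proposes): the acquirer can get 24.5 next round, worth 0.51 × 24.5 = 12.495 now. The target offers 12.495 and keeps 50 − 12.495 = 37.505.
So by rejecting in round 1, the target gets 37.505 next round, worth 0.51 × 37.505 = 19.12755 now.
Offer 21 ≥ 19.12755, so the target accepts.

Accept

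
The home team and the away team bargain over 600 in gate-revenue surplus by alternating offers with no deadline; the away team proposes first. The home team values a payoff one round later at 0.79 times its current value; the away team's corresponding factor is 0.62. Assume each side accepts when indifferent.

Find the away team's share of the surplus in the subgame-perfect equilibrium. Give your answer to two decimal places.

Let x be the away team's share when the away team proposes and y be the home team's share when the home team proposes.
The home team accepts iff offered ≥ 0.79·y, so x = 600 − 0.79y. Symmetrically y = 600 − 0.62x.
Substituting: x = 600 − 0.79(600 − 0.62x), giving x(1 − 0.62·0.79) = 600(1 − 0.79).
So x = 600 × 0.21 / 0.5102 ≈ 246.9620, and the home team receives 600 − x ≈ 353.0380.

246.96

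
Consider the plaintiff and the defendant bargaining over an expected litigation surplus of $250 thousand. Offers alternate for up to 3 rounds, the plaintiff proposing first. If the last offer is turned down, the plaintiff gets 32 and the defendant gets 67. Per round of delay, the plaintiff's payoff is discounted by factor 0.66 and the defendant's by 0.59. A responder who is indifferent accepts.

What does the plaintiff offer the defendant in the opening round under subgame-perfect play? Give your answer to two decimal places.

76.24

Round 3 (the plaintiff proposes): the defendant gets 67 if talks fail, so the plaintiff offers 67 and keeps 183.
Round 2 (the defendant proposes): the plaintiff can get 183 next round, worth 0.66 × 183 = 120.78 now; the defendant offers that and keeps 129.22.
Round 1 (the plaintiff proposes): the defendant can get 129.22 next round, worth 0.59 × 129.22 = 76.2398 now; the plaintiff offers that and keeps 173.7602.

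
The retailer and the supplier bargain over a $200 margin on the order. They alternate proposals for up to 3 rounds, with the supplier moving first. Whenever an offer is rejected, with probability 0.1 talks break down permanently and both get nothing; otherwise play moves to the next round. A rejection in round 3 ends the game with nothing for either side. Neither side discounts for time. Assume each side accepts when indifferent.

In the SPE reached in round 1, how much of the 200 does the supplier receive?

Round 3 (the supplier proposes): the retailer will accept anything ≥ 0, so the supplier offers 0 and keeps 200.
Round 2 (the retailer proposes): rejecting gives the supplier an expected 0.9 × 200 = 180; the retailer offers that and keeps 20.
Round 1 (the supplier proposes): rejecting gives the retailer an expected 0.9 × 20 = 18. The supplier offers 18 and keeps 200 − 18 = 182.

182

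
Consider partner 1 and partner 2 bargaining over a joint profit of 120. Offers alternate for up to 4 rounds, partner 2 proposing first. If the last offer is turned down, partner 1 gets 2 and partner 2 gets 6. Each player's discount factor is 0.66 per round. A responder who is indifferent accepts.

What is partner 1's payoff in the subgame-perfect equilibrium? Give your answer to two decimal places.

59.70

Round 4 (partner 1 proposes): partner 2 gets 6 if talks fail, so partner 1 offers 6 and keeps 114.
Round 3 (partner 2 proposes): partner 1 can get 114 next round, worth 0.66 × 114 = 75.24 now. Partner 2 offers 75.24 and keeps 120 − 75.24 = 44.76.
Round 2 (partner 1 proposes): partner 2 can get 44.76 next round, worth 0.66 × 44.76 = 29.5416 now; partner 1 offers that and keeps 90.4584.
Round 1 (partner 2 proposes): partner 1 can get 90.4584 next round, worth 0.66 × 90.4584 = 59.702544 now, so partner 2 offers 59.702544, keeping 60.297456.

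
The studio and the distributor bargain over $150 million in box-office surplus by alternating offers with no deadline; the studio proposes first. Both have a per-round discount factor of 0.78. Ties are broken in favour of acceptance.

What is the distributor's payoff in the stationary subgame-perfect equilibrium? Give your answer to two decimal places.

65.73

Let x be the studio's share when the studio proposes and y be the distributor's share when the distributor proposes.
The distributor accepts iff offered ≥ 0.78·y, so x = 150 − 0.78y. Symmetrically y = 150 − 0.78x.
Substituting: x = 150 − 0.78(150 − 0.78x), giving x(1 − 0.78·0.78) = 150(1 − 0.78).
So x = 150 × 0.22 / 0.3916 ≈ 84.2697, and the distributor receives 150 − x ≈ 65.7303.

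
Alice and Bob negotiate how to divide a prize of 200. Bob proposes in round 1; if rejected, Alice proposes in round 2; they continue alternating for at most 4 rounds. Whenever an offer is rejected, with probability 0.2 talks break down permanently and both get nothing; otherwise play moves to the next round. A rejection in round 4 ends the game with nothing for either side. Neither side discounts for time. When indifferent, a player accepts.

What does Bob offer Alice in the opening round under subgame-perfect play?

134.4

Round 4 (Alice proposes): rejection yields 0 for Bob; Alice offers 0 and keeps 200.
Round 3 (Bob proposes): rejecting gives Alice an expected 0.8 × 200 = 160, so Bob offers 160, keeping 40.
Round 2 (Alice proposes): rejecting gives Bob an expected 0.8 × 40 = 32, so Alice offers 32, keeping 168.
Round 1 (Bob proposes): rejecting gives Alice an expected 0.8 × 168 = 134.4, so Bob offers 134.4, keeping 65.6.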